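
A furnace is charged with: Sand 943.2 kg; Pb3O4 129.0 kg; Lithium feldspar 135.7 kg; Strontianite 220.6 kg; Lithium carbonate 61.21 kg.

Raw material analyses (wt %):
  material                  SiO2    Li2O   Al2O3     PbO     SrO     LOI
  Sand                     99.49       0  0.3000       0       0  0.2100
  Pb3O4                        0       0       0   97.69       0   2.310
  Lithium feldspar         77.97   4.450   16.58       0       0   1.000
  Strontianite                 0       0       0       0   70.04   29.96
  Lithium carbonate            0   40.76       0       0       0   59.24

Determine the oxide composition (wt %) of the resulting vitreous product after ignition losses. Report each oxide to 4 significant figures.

Full float precision is carried through every step. The intermediate values are displayed, rounded to four significant digits, within the worked lines — each reported result is rounded only once. All derived quantities, which include LOI, the totals, the yield, the five compositions, net glass mass, are computed in full precision, as given in the problem or answer text, using the weight values on 1381 kg of glass.
Oxide masses out of the charge:
  SiO2: 943.2·0.9949 + 135.7·0.7797 = 1044 kg
  Li2O: 135.7·0.04450 + 61.21·0.4076 = 30.99 kg
  Al2O3: 943.2·0.003000 + 135.7·0.1658 = 25.33 kg
  PbO: 129.0·0.9769 = 126.0 kg
  SrO: 220.6·0.7004 = 154.5 kg
LOI: 943.2·0.002100 + 129.0·0.02310 + 135.7·0.01000 + 220.6·0.2996 + 61.21·0.5924 = 108.7 kg
Net of LOI, the glass mass = 1490 − 108.7 = 1381 kg (equal to the oxide-mass sum)
wt % = oxide mass / glass mass × 100

Glass mass = 1381 kg (batch 1490 − LOI 108.7).
Composition: SiO2 75.61%, Li2O 2.244%, Al2O3 1.834%, PbO 9.125%, SrO 11.19%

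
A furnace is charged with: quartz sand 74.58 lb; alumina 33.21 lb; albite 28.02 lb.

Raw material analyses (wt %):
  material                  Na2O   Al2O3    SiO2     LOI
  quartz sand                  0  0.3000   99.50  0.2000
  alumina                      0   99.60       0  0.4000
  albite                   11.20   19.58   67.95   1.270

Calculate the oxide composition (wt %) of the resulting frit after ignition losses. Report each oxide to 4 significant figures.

The whole derivation carries exact precision at every stage; in-progress results are displayed rounded to four significant figures within the worked lines. Exactly one rounding is applied to each reported number; all derived quantities, including yield, ignition loss, glass mass, totals, three oxide percentages, are recomputed starting from the weights for 135.2 lb of glass at full float precision, as written in the problem or the answer.
Delivered oxide masses:
  Na2O: 28.02·0.1120 = 3.138 lb
  Al2O3: 74.58·0.003000 + 33.21·0.9960 + 28.02·0.1958 = 38.79 lb
  SiO2: 74.58·0.9950 + 28.02·0.6795 = 93.25 lb
LOI: 74.58·0.002000 + 33.21·0.004000 + 28.02·0.01270 = 0.6379 lb
The glass mass, total less LOI, = 135.8 − 0.6379 = 135.2 lb (matching Σ of the oxides)
each oxide over glass, ×100, is wt %

Glass mass = 135.2 lb (batch 135.8 − LOI 0.6379).
Composition: Na2O 2.322%, Al2O3 28.69%, SiO2 68.98%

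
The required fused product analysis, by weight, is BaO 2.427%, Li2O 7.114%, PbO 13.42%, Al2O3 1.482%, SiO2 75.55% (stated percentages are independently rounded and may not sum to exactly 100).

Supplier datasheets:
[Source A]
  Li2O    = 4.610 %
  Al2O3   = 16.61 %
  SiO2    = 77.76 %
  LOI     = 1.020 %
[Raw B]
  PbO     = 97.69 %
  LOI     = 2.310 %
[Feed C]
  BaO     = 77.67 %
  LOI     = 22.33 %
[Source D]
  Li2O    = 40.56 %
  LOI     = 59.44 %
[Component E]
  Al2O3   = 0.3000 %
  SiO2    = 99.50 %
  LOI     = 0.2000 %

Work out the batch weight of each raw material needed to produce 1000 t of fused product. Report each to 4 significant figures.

Batch per 1000 t fused product:
  Source A: 76.59 t
  Raw B: 137.4 t
  Feed C: 31.25 t
  Source D: 166.7 t
  Component E: 699.4 t
Total batch = 1111 t; LOI loss = 111.4 t; yield = 89.97%

The working math keeps full precision all the way through; intermediates appear (rounded to four significant digits) as written — every reported result is rounded a single time; all derived quantities (yield, five oxide percentages, totals, net glass mass, LOI) are recomputed at exact precision using the weight values at 1000 t of glass, as written in problem or answer.
Oxide-by-oxide targets in 1000 t fused product:
  BaO: 2.427% × 1000 = 24.27 t
  Li2O: 7.114% × 1000 = 71.14 t
  PbO: 13.42% × 1000 = 134.2 t
  Al2O3: 1.482% × 1000 = 14.82 t
  SiO2: 75.55% × 1000 = 755.5 t
Oxide-by-oxide audit per the reported batch figures, relative to the basis at hand (delivered sums recover each target net of answer rounding effects):
  BaO: 31.25·0.7767 = 24.27 t (target 24.27 t)
  Li2O: 76.59·0.04610 + 166.7·0.4056 = 71.14 t (target 71.14 t)
  PbO: 137.4·0.9769 = 134.2 t (target 134.2 t)
  Al2O3: 76.59·0.1661 + 699.4·0.003000 = 14.82 t (target 14.82 t)
  SiO2: 76.59·0.7776 + 699.4·0.9950 = 755.5 t (target 755.5 t)
Glass-mass closure: batch total minus LOI = 999.9 t (targets for the oxides total 999.9 t; versus the stated basis of 1000 t — any gap is answer rounding).
Whole-batch sum: Σ batch = 1111 t; LOI loss = Σ batch·LOI = 111.4 t; the yield ratio, glass ÷ batch: 89.97%.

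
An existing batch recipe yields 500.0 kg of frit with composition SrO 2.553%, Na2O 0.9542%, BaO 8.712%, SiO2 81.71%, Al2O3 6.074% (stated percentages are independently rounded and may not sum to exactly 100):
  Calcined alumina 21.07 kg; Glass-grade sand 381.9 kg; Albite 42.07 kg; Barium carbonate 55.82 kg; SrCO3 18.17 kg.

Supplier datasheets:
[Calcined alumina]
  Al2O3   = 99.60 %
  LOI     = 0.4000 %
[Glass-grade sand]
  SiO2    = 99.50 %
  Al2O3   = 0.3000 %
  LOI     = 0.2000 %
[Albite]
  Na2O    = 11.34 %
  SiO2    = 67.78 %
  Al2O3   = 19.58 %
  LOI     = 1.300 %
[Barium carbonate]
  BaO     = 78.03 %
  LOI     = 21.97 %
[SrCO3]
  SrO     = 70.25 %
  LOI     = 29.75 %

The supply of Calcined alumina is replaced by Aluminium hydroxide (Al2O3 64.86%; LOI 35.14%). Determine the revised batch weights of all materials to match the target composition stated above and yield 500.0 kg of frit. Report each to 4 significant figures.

The intermediate values appear rounded to four significant figures when written out — full float precision is maintained throughout — exactly one rounding goes into every reported number. Derived quantities are computed from the weighed amounts on 500.0 kg of glass at exact precision (the five compositions, totals, the yield, glass mass, ignition loss) as they appear in the problem or answer text.
Oxide-by-oxide targets in 500.0 kg frit:
  SrO: 2.553% × 500.0 = 12.76 kg
  Na2O: 0.9542% × 500.0 = 4.771 kg
  BaO: 8.712% × 500.0 = 43.56 kg
  SiO2: 81.71% × 500.0 = 408.6 kg
  Al2O3: 6.074% × 500.0 = 30.37 kg
Per-oxide balance check on the weights just shown, at the basis given (sums match the target masses once rounding is allowed for):
  SrO: 18.17·0.7025 = 12.76 kg (target 12.76 kg)
  Na2O: 42.07·0.1134 = 4.771 kg (target 4.771 kg)
  BaO: 55.82·0.7803 = 43.56 kg (target 43.56 kg)
  SiO2: 381.9·0.9950 + 42.07·0.6778 = 408.5 kg (target 408.6 kg)
  Al2O3: 32.36·0.6486 + 381.9·0.003000 + 42.07·0.1958 = 30.37 kg (target 30.37 kg)
Glass mass check: total charge less LOI = 500.0 kg (per-oxide target masses sum to 500.0 kg; with the basis standing at 500.0 kg — rounding explains the deltas).
Total batch = Σ batch = 530.3 kg; LOI loss = Σ batch·LOI = 30.35 kg; yield = glass ÷ total batch = 94.28%.

Revised batch per 500.0 kg frit:
  Aluminium hydroxide: 32.36 kg
  Glass-grade sand: 381.9 kg
  Albite: 42.07 kg
  Barium carbonate: 55.82 kg
  SrCO3: 18.17 kg
Total batch = 530.3 kg; LOI loss = 30.35 kg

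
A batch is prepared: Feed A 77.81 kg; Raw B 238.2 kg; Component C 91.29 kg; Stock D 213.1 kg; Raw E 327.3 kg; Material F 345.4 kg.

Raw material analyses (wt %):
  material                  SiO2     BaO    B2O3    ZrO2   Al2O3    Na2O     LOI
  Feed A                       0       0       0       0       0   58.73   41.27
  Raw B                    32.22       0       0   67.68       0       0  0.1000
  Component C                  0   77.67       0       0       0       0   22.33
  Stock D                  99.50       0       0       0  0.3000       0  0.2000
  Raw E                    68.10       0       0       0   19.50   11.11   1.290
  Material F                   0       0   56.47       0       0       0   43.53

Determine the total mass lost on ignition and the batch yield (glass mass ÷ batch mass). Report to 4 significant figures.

LOI loss = 207.7 kg; glass = 1085 kg; yield = 83.94%

Intermediates are printed rounded to 4 significant figures within the worked lines; full float precision is kept through every step. Every reported number is rounded a single time — all derived quantities are carried in exact precision (ignition loss, six oxide percentages, yield, net glass mass, totals) from the batch weights for 1085 kg of glass, as quoted within either problem or answer.
Per-material ignition loss:
  Feed A: 77.81 × 0.4127 = 32.11 kg
  Raw B: 238.2 × 0.001000 = 0.2382 kg
  Component C: 91.29 × 0.2233 = 20.39 kg
  Stock D: 213.1 × 0.002000 = 0.4262 kg
  Raw E: 327.3 × 0.01290 = 4.222 kg
  Material F: 345.4 × 0.4353 = 150.4 kg
Total LOI = 207.7 kg
Glass = batch − LOI = 1293 − 207.7 = 1085 kg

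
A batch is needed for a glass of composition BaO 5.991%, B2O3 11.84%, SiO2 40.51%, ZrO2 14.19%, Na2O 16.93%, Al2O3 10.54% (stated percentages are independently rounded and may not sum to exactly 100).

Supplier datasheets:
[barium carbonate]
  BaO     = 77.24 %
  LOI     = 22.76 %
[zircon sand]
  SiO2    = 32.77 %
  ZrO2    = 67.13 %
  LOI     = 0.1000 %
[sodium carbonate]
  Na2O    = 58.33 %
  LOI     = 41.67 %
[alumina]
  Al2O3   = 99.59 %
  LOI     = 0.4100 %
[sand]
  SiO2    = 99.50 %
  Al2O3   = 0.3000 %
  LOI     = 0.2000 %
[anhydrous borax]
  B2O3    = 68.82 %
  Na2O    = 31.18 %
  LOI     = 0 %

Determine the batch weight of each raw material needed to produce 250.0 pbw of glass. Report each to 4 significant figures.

Batch per 250.0 pbw glass:
  barium carbonate: 19.39 pbw
  zircon sand: 52.85 pbw
  sodium carbonate: 49.57 pbw
  alumina: 26.20 pbw
  sand: 84.38 pbw
  anhydrous borax: 43.01 pbw
Total batch = 275.4 pbw; LOI loss = 25.40 pbw; yield = 90.78%

In-progress results are displayed, rounded to four significant digits, on the page; all internal work holds exact precision throughout; each reported value sees exactly one rounding. Derived quantities are computed from the weighed amounts on 250.0 pbw of glass at exact precision (the totals, yield, six oxide percentages, net glass mass, ignition loss) exactly as shown in the question or the answer.
Target oxide masses per 250.0 pbw glass:
  BaO: 5.991% × 250.0 = 14.98 pbw
  B2O3: 11.84% × 250.0 = 29.60 pbw
  SiO2: 40.51% × 250.0 = 101.3 pbw
  ZrO2: 14.19% × 250.0 = 35.48 pbw
  Na2O: 16.93% × 250.0 = 42.32 pbw
  Al2O3: 10.54% × 250.0 = 26.35 pbw
Verifying the oxide balance from the weights as reported, relative to the basis at hand (delivered sums recover each target once rounding is allowed for):
  BaO: 19.39·0.7724 = 14.98 pbw (target 14.98 pbw)
  B2O3: 43.01·0.6882 = 29.60 pbw (target 29.60 pbw)
  SiO2: 52.85·0.3277 + 84.38·0.9950 = 101.3 pbw (target 101.3 pbw)
  ZrO2: 52.85·0.6713 = 35.48 pbw (target 35.48 pbw)
  Na2O: 49.57·0.5833 + 43.01·0.3118 = 42.32 pbw (target 42.32 pbw)
  Al2O3: 26.20·0.9959 + 84.38·0.003000 = 26.35 pbw (target 26.35 pbw)
Auditing the glass mass value: net batch after ignition = 250.0 pbw (the targets, summed, come to 250.0 pbw; versus the stated basis of 250.0 pbw — deltas are rounding alone).
Batch total: Σ batch = 275.4 pbw; LOI removed, Σ of batch·LOI: 25.40 pbw; glass ÷ batch gives a yield of 90.78%.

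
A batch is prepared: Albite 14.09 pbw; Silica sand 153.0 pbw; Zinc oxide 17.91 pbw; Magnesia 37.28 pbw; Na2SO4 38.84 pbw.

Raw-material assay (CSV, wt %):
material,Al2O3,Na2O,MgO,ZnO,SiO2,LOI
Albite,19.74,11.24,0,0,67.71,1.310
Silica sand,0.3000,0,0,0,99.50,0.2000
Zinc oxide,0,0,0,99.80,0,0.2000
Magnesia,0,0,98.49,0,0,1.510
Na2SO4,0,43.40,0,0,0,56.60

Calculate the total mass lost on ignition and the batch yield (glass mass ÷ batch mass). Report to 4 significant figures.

LOI loss = 23.07 pbw; glass = 238.0 pbw; yield = 91.16%

Values along the way are printed (rounded to 4 significant digits) in the printout. Every computation runs at full float precision at every stage — a single rounding finalizes each reported value; the derived quantities are recomputed in full precision (the totals, LOI, the five compositions, net glass mass, the yield) using the weight values for 238.0 pbw of glass, as set out in either problem or answer.
Each material's LOI contribution:
  Albite: 14.09 × 0.01310 = 0.1846 pbw
  Silica sand: 153.0 × 0.002000 = 0.3060 pbw
  Zinc oxide: 17.91 × 0.002000 = 0.03582 pbw
  Magnesia: 37.28 × 0.01510 = 0.5629 pbw
  Na2SO4: 38.84 × 0.5660 = 21.98 pbw
Total LOI = 23.07 pbw
Glass = batch − LOI = 261.1 − 23.07 = 238.0 pbw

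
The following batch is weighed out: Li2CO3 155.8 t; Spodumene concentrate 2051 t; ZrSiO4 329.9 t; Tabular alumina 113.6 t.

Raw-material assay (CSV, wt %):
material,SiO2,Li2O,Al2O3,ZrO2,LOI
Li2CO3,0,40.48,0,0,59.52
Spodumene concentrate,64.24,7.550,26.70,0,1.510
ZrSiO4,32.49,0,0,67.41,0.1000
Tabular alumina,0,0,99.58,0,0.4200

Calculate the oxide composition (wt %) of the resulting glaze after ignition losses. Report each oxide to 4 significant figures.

Glass mass = 2526 t (batch 2650 − LOI 124.5).
Composition: SiO2 56.41%, Li2O 8.628%, Al2O3 26.16%, ZrO2 8.805%

Every computation holds full float precision from first step to last — in-progress results are displayed (rounded to 4 significant digits) between the steps — each reported number is rounded once only; the derived quantities are computed from the batch weights on 2526 t of glass in full float precision (LOI, the four compositions, the totals, net glass mass, the yield) as set out in problem or answer.
Delivered oxide masses:
  SiO2: 2051·0.6424 + 329.9·0.3249 = 1425 t
  Li2O: 155.8·0.4048 + 2051·0.07550 = 217.9 t
  Al2O3: 2051·0.2670 + 113.6·0.9958 = 660.7 t
  ZrO2: 329.9·0.6741 = 222.4 t
LOI: 155.8·0.5952 + 2051·0.01510 + 329.9·0.001000 + 113.6·0.004200 = 124.5 t
Glass = total batch minus LOI = 2650 − 124.5 = 2526 t (= Σ oxide masses)
wt % = 100 × oxide mass / glass mass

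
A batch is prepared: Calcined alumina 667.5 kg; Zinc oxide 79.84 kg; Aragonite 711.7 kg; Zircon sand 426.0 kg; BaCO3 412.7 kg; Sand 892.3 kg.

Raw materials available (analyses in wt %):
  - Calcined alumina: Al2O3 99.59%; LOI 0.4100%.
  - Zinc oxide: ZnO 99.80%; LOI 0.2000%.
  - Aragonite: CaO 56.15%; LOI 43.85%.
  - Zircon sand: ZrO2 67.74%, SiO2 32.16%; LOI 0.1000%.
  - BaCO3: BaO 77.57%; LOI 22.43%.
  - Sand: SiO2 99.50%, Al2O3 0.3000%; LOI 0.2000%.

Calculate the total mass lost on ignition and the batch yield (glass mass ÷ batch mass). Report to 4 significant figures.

LOI loss = 409.8 kg; glass = 2780 kg; yield = 87.16%

All arithmetic holds exact precision at all times. Intermediates are displayed, with 4-significant-digit rounding, within the worked lines. Every reported value is rounded exactly once; all derived quantities are re-derived from the weighed amounts on 2780 kg of glass in exact precision (net glass mass, LOI, the yield, the six compositions, the totals), as quoted within the problem or the answer.
Loss on ignition, line by line:
  Calcined alumina: 667.5 × 0.004100 = 2.737 kg
  Zinc oxide: 79.84 × 0.002000 = 0.1597 kg
  Aragonite: 711.7 × 0.4385 = 312.1 kg
  Zircon sand: 426.0 × 0.001000 = 0.4260 kg
  BaCO3: 412.7 × 0.2243 = 92.57 kg
  Sand: 892.3 × 0.002000 = 1.785 kg
Total LOI = 409.8 kg
Glass = batch − LOI = 3190 − 409.8 = 2780 kg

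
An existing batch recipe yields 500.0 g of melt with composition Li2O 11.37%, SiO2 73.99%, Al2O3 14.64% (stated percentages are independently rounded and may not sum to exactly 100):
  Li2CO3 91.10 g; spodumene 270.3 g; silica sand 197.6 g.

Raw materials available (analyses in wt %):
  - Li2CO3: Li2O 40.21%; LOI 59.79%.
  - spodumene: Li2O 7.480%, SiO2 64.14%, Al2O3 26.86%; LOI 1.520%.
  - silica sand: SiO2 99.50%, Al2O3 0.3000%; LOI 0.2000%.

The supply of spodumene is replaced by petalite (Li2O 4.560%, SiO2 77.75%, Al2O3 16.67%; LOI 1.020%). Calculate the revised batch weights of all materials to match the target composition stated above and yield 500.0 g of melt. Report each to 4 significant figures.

Revised batch per 500.0 g melt:
  Li2CO3: 91.64 g
  petalite: 438.6 g
  silica sand: 29.09 g
Total batch = 559.3 g; LOI loss = 59.32 g

Full float precision is held all the way through. Mid-chain values are shown rounded off to 4 significant digits on the page. Each reported value takes a single rounding. The derived quantities (the three compositions, net glass mass, the yield, the totals, LOI) are carried at exact precision starting from the weights per 500.0 g of glass, exactly as printed in the question or the answer.
Oxide mass targets, per 500.0 g melt:
  Li2O: 11.37% × 500.0 = 56.85 g
  SiO2: 73.99% × 500.0 = 370.0 g
  Al2O3: 14.64% × 500.0 = 73.20 g
Balance tally, oxide-wise, given the weights on record, relative to the basis at hand (oxide sums agree with the targets exact up to rounding of places):
  Li2O: 91.64·0.4021 + 438.6·0.04560 = 56.85 g (target 56.85 g)
  SiO2: 438.6·0.7775 + 29.09·0.9950 = 370.0 g (target 370.0 g)
  Al2O3: 438.6·0.1667 + 29.09·0.003000 = 73.20 g (target 73.20 g)
Consistency of the glass mass: the batch minus its LOI: 500.0 g (targets for the oxides total 500.0 g; the stated basis being 500.0 g — a pure rounding effect).
Summing the batch: Σ batch = 559.3 g; ignition loss, Σ(batch × LOI) = 59.32 g; glass ÷ batch gives a yield of 89.39%.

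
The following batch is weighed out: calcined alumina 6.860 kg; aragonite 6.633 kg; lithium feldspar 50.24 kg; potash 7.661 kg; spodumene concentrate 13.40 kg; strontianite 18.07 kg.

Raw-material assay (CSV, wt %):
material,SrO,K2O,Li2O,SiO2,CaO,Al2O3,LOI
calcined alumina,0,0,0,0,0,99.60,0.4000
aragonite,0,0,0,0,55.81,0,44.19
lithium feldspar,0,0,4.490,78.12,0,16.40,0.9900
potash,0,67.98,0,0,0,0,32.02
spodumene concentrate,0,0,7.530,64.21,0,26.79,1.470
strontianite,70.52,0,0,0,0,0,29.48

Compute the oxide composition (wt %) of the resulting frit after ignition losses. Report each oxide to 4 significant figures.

Glass mass = 91.43 kg (batch 102.9 − LOI 11.43).
Composition: SrO 13.94%, K2O 5.696%, Li2O 3.571%, SiO2 52.34%, CaO 4.049%, Al2O3 20.41%

Each numeric step maintains exact precision in every operation; the intermediate values are shown, rounded to 4 significant digits, at each printed step; each reported number is rounded a single time; derived quantities, including the totals, ignition loss, yield, the six compositions, net glass mass, are recomputed from the weighed amounts per 91.43 kg of glass at exact precision, exactly as shown in problem or answer.
Oxide masses out of the charge:
  SrO: 18.07·0.7052 = 12.74 kg
  K2O: 7.661·0.6798 = 5.208 kg
  Li2O: 50.24·0.04490 + 13.40·0.07530 = 3.265 kg
  SiO2: 50.24·0.7812 + 13.40·0.6421 = 47.85 kg
  CaO: 6.633·0.5581 = 3.702 kg
  Al2O3: 6.860·0.9960 + 50.24·0.1640 + 13.40·0.2679 = 18.66 kg
LOI: 6.860·0.004000 + 6.633·0.4419 + 50.24·0.009900 + 7.661·0.3202 + 13.40·0.01470 + 18.07·0.2948 = 11.43 kg
The glass mass, total less LOI, = 102.9 − 11.43 = 91.43 kg (the oxide masses sum to this)
each wt % is 100 × oxide ÷ glass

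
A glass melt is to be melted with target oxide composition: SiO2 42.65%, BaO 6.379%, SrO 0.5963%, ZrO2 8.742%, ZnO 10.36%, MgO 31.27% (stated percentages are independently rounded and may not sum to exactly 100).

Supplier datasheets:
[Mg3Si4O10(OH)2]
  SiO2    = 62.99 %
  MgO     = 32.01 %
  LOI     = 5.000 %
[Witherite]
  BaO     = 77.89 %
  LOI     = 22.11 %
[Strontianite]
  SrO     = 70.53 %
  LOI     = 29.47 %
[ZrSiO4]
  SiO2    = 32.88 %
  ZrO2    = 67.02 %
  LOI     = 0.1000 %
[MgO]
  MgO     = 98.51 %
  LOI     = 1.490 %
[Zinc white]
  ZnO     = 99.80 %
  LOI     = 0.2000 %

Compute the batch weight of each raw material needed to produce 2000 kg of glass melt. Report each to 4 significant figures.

Batch per 2000 kg glass melt:
  Mg3Si4O10(OH)2: 1218 kg
  Witherite: 163.8 kg
  Strontianite: 16.91 kg
  ZrSiO4: 260.9 kg
  MgO: 239.1 kg
  Zinc white: 207.6 kg
Total batch = 2106 kg; LOI loss = 106.3 kg; yield = 94.95%

Values along the way are shown, with 4-significant-digit rounding, in the working; full float precision is kept in all steps — each reported number takes just one rounding. Derived quantities, which include LOI, six oxide percentages, the yield, the totals, glass mass, are re-derived in full float precision, as set out in question or answer, from the batch weights for 2000 kg of glass.
Per-oxide target masses for 2000 kg glass melt:
  SiO2: 42.65% × 2000 = 853.0 kg
  BaO: 6.379% × 2000 = 127.6 kg
  SrO: 0.5963% × 2000 = 11.93 kg
  ZrO2: 8.742% × 2000 = 174.8 kg
  ZnO: 10.36% × 2000 = 207.2 kg
  MgO: 31.27% × 2000 = 625.4 kg
Balance tally, oxide-wise, working from each reported weight, under the basis named above (target by target, the sums agree within answer rounding):
  SiO2: 1218·0.6299 + 260.9·0.3288 = 853.0 kg (target 853.0 kg)
  BaO: 163.8·0.7789 = 127.6 kg (target 127.6 kg)
  SrO: 16.91·0.7053 = 11.93 kg (target 11.93 kg)
  ZrO2: 260.9·0.6702 = 174.9 kg (target 174.8 kg)
  ZnO: 207.6·0.9980 = 207.2 kg (target 207.2 kg)
  MgO: 1218·0.3201 + 239.1·0.9851 = 625.4 kg (target 625.4 kg)
Glass-mass bookkeeping: total batch − LOI = 2000 kg (oxide target masses add up to 2000 kg; with the basis standing at 2000 kg — differing by rounding only).
Summing the batch: Σ batch = 2106 kg; LOI loss = Σ batch·LOI = 106.3 kg; glass ÷ batch gives a yield of 94.95%.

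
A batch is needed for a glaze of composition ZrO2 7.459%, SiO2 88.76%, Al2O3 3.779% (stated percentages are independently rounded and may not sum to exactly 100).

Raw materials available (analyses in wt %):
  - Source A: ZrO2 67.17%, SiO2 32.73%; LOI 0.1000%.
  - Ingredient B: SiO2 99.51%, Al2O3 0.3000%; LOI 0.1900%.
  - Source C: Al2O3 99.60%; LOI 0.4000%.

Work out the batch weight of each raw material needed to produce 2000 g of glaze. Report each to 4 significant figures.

All internal work maintains full precision end to end; values along the way are displayed (rounded to 4 significant digits) when written out — a single rounding finalizes every reported number — all derived quantities are computed at exact precision (ignition loss, yield, the three compositions, totals, glass mass) starting from the weights on 2000 g of glass, as quoted within either problem or answer.
Oxide mass targets, per 2000 g glaze:
  ZrO2: 7.459% × 2000 = 149.2 g
  SiO2: 88.76% × 2000 = 1775 g
  Al2O3: 3.779% × 2000 = 75.58 g
Mass-balance tally per oxide with the batch weights as given, under the basis named above (target by target, the sums agree within answer rounding):
  ZrO2: 222.1·0.6717 = 149.2 g (target 149.2 g)
  SiO2: 222.1·0.3273 + 1711·0.9951 = 1775 g (target 1775 g)
  Al2O3: 1711·0.003000 + 70.73·0.9960 = 75.58 g (target 75.58 g)
Glass-mass bookkeeping: total batch − LOI = 2000 g (targets for the oxides total 2000 g; the stated basis being 2000 g — gaps are rounding artifacts).
Batch grand total — Σ batch = 2004 g; Σ batch·LOI gives LOI loss = 3.756 g; yield: glass divided by total = 99.81%.

Batch per 2000 g glaze:
  Source A: 222.1 g
  Ingredient B: 1711 g
  Source C: 70.73 g
Total batch = 2004 g; LOI loss = 3.756 g; yield = 99.81%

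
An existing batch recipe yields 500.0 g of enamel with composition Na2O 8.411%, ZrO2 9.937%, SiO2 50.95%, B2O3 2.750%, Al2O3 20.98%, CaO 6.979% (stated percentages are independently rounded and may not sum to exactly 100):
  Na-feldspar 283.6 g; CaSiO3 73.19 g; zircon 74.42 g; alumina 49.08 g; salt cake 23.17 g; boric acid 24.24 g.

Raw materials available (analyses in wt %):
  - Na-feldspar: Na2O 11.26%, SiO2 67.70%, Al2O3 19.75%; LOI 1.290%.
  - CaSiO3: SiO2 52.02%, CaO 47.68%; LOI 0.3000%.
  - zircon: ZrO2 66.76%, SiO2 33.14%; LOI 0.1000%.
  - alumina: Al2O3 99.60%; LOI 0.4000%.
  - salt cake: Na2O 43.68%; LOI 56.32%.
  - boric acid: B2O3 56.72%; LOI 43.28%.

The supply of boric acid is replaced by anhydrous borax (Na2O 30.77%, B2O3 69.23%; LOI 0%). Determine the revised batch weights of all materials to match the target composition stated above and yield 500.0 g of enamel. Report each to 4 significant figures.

Every computation runs at full float precision at each step; intermediates are displayed with 4-significant-digit rounding when written out. Every reported number is rounded exactly once; all derived quantities, which include yield, net glass mass, the six compositions, LOI, totals, are recomputed in exact precision, as they appear in problem or answer, from the weighed amounts for 500.0 g of glass.
Oxide-by-oxide targets in 500.0 g enamel:
  Na2O: 8.411% × 500.0 = 42.06 g
  ZrO2: 9.937% × 500.0 = 49.68 g
  SiO2: 50.95% × 500.0 = 254.8 g
  B2O3: 2.750% × 500.0 = 13.75 g
  Al2O3: 20.98% × 500.0 = 104.9 g
  CaO: 6.979% × 500.0 = 34.90 g
Checking each oxide sum using the reported weights, against the basis in use (sums match the target masses given rounding of the digits):
  Na2O: 283.6·0.1126 + 9.174·0.4368 + 19.86·0.3077 = 42.05 g (target 42.06 g)
  ZrO2: 74.42·0.6676 = 49.68 g (target 49.68 g)
  SiO2: 283.6·0.6770 + 73.19·0.5202 + 74.42·0.3314 = 254.7 g (target 254.8 g)
  B2O3: 19.86·0.6923 = 13.75 g (target 13.75 g)
  Al2O3: 283.6·0.1975 + 49.08·0.9960 = 104.9 g (target 104.9 g)
  CaO: 73.19·0.4768 = 34.90 g (target 34.90 g)
Glass-mass closure: whole batch net of LOI = 500.0 g (oxide target masses add up to 500.0 g; versus the stated basis of 500.0 g — any gap is answer rounding).
Summing the batch: Σ batch = 509.3 g; ignition loss, Σ(batch × LOI) = 9.316 g; yield = glass ÷ total batch = 98.17%.

Revised batch per 500.0 g enamel:
  Na-feldspar: 283.6 g
  CaSiO3: 73.19 g
  zircon: 74.42 g
  alumina: 49.08 g
  salt cake: 9.174 g
  anhydrous borax: 19.86 g
Total batch = 509.3 g; LOI loss = 9.316 g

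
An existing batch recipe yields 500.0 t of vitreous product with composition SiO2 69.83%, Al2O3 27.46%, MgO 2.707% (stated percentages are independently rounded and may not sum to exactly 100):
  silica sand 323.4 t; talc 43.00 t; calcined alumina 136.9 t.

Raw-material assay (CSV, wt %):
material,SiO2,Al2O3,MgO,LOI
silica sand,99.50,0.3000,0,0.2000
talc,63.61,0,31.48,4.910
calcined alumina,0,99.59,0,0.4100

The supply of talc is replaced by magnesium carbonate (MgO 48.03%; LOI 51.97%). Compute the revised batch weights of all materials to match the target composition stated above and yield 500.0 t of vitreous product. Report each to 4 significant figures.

Revised batch per 500.0 t vitreous product:
  silica sand: 350.9 t
  magnesium carbonate: 28.18 t
  calcined alumina: 136.8 t
Total batch = 515.9 t; LOI loss = 15.91 t

Mid-chain values are displayed, with 4-significant-digit rounding, alongside each step. Exact precision is maintained from start to finish; every reported figure takes exactly one rounding; all derived quantities are re-derived at exact precision (LOI, the three compositions, the totals, the yield, glass mass) starting from the weights per 500.0 t of glass as set out in either problem or answer.
Target oxide masses per 500.0 t vitreous product:
  SiO2: 69.83% × 500.0 = 349.2 t
  Al2O3: 27.46% × 500.0 = 137.3 t
  MgO: 2.707% × 500.0 = 13.54 t
Sums-versus-targets review working from each reported weight, on the stated basis (every target is met by its sum within answer rounding):
  SiO2: 350.9·0.9950 = 349.1 t (target 349.2 t)
  Al2O3: 350.9·0.003000 + 136.8·0.9959 = 137.3 t (target 137.3 t)
  MgO: 28.18·0.4803 = 13.53 t (target 13.54 t)
Glass-mass closure: batch total minus LOI = 500.0 t (the Σ of target masses is 500.0 t; the stated basis being 500.0 t — gaps are rounding artifacts).
Summing the batch: Σ batch = 515.9 t; LOI loss = Σ batch·LOI = 15.91 t; yield: glass divided by total = 96.92%.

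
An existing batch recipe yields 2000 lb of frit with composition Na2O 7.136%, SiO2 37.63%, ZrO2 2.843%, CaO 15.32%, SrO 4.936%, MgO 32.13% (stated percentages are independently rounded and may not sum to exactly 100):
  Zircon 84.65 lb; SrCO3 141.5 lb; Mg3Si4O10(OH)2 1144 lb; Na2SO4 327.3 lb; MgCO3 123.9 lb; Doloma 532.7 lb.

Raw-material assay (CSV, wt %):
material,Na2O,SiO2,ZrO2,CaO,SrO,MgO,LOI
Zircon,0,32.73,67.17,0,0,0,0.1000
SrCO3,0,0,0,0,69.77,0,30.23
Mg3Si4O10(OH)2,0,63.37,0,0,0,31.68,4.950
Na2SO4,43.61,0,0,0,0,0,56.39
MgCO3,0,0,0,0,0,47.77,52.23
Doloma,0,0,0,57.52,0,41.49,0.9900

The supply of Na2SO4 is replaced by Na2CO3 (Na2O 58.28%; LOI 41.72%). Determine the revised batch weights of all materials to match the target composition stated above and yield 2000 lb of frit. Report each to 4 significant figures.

Intermediates are printed (rounded to 4 significant digits) at each printed step. Every computation holds exact precision at every stage. Each reported number receives exactly one rounding; all derived quantities are re-derived from the weighed amounts on 2000 lb of glass at full precision (the yield, net glass mass, ignition loss, six oxide percentages, the totals), precisely as stated by the problem or the answer.
Per-oxide target masses for 2000 lb frit:
  Na2O: 7.136% × 2000 = 142.7 lb
  SiO2: 37.63% × 2000 = 752.6 lb
  ZrO2: 2.843% × 2000 = 56.86 lb
  CaO: 15.32% × 2000 = 306.4 lb
  SrO: 4.936% × 2000 = 98.72 lb
  MgO: 32.13% × 2000 = 642.6 lb
Verifying the oxide balance with the batch weights as given, under the basis named above (oxide sums agree with the targets exact up to rounding of places):
  Na2O: 244.9·0.5828 = 142.7 lb (target 142.7 lb)
  SiO2: 84.65·0.3273 + 1144·0.6337 = 752.7 lb (target 752.6 lb)
  ZrO2: 84.65·0.6717 = 56.86 lb (target 56.86 lb)
  CaO: 532.7·0.5752 = 306.4 lb (target 306.4 lb)
  SrO: 141.5·0.6977 = 98.72 lb (target 98.72 lb)
  MgO: 1144·0.3168 + 123.9·0.4777 + 532.7·0.4149 = 642.6 lb (target 642.6 lb)
Auditing the glass mass value: batch total minus LOI = 2000 lb (the targets, summed, come to 2000 lb; with the basis standing at 2000 lb — gaps are rounding artifacts).
Summing the batch: Σ batch = 2272 lb; the LOI term Σ batch·LOI equals 271.6 lb; as yield: glass ÷ batch → 88.04%.

Revised batch per 2000 lb frit:
  Zircon: 84.65 lb
  SrCO3: 141.5 lb
  Mg3Si4O10(OH)2: 1144 lb
  Na2CO3: 244.9 lb
  MgCO3: 123.9 lb
  Doloma: 532.7 lb
Total batch = 2272 lb; LOI loss = 271.6 lb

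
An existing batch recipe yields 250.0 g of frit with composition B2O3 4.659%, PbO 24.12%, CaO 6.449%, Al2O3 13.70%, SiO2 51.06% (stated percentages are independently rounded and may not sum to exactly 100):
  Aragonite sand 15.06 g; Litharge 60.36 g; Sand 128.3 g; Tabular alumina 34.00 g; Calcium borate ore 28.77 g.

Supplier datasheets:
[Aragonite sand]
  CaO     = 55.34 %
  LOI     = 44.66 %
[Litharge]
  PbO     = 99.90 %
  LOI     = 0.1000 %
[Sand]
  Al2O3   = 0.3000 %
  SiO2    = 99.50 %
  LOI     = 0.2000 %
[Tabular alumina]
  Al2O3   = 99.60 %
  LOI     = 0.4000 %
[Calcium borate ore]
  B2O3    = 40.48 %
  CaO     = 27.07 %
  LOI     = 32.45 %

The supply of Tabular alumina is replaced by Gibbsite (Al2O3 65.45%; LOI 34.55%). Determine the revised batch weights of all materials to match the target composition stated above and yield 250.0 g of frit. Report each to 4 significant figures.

Revised batch per 250.0 g frit:
  Aragonite sand: 15.06 g
  Litharge: 60.36 g
  Sand: 128.3 g
  Gibbsite: 51.74 g
  Calcium borate ore: 28.77 g
Total batch = 284.2 g; LOI loss = 34.25 g

Exact precision is maintained in every operation; in-progress results are printed with 4-significant-digit rounding when written out. Each reported number sees exactly one rounding — the derived quantities, which include the totals, glass mass, the five compositions, ignition loss, the yield, are re-derived at full float precision, as they appear in the question or the answer, starting from the weights per 250.0 g of glass.
Oxide-by-oxide targets in 250.0 g frit:
  B2O3: 4.659% × 250.0 = 11.65 g
  PbO: 24.12% × 250.0 = 60.30 g
  CaO: 6.449% × 250.0 = 16.12 g
  Al2O3: 13.70% × 250.0 = 34.25 g
  SiO2: 51.06% × 250.0 = 127.6 g
Checking each oxide sum with the batch weights as given, for the quoted basis mass (target by target, the sums agree inside rounding margins):
  B2O3: 28.77·0.4048 = 11.65 g (target 11.65 g)
  PbO: 60.36·0.9990 = 60.30 g (target 60.30 g)
  CaO: 15.06·0.5534 + 28.77·0.2707 = 16.12 g (target 16.12 g)
  Al2O3: 128.3·0.003000 + 51.74·0.6545 = 34.25 g (target 34.25 g)
  SiO2: 128.3·0.9950 = 127.7 g (target 127.6 g)
Consistency of the glass mass: batch total minus LOI = 250.0 g (the targets, summed, come to 250.0 g; basis as stated: 250.0 g — any gap is answer rounding).
Batch total: Σ batch = 284.2 g; loss to ignition Σ batch·LOI = 34.25 g; the yield ratio, glass ÷ batch: 87.95%.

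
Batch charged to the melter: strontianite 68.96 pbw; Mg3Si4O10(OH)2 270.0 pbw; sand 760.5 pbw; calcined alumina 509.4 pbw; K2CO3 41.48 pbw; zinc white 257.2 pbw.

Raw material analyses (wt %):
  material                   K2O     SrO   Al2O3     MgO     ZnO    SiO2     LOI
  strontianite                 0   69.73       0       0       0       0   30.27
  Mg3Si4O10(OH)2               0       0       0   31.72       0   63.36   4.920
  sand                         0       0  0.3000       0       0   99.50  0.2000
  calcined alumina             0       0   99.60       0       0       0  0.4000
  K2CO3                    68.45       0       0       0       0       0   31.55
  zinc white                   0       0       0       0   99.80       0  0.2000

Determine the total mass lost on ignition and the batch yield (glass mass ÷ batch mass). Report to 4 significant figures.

Working values are printed rounded to four significant digits. Each numeric step holds full precision through every step; every reported figure includes exactly one rounding; derived quantities are computed at full precision (ignition loss, yield, net glass mass, the totals, the six compositions) starting from the weights on 1856 pbw of glass as given in question or answer.
Per-material ignition loss:
  strontianite: 68.96 × 0.3027 = 20.87 pbw
  Mg3Si4O10(OH)2: 270.0 × 0.04920 = 13.28 pbw
  sand: 760.5 × 0.002000 = 1.521 pbw
  calcined alumina: 509.4 × 0.004000 = 2.038 pbw
  K2CO3: 41.48 × 0.3155 = 13.09 pbw
  zinc white: 257.2 × 0.002000 = 0.5144 pbw
Total LOI = 51.32 pbw
Glass = batch − LOI = 1908 − 51.32 = 1856 pbw

LOI loss = 51.32 pbw; glass = 1856 pbw; yield = 97.31%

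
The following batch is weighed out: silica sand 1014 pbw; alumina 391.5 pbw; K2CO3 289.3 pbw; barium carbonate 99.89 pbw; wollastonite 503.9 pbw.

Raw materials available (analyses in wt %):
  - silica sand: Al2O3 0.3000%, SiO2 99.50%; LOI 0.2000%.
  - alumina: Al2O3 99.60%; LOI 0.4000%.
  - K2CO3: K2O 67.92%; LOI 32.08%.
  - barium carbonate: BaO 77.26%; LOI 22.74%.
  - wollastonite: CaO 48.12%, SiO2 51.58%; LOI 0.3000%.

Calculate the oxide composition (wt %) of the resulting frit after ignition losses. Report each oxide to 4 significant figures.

In-progress results are displayed (rounded to 4 significant digits) at each printed step. All internal work keeps exact precision at each step — every reported figure sees exactly one rounding; all derived quantities are rebuilt from the batch weights per 2178 pbw of glass in exact precision (the five compositions, net glass mass, LOI, the yield, the totals), as given in question or answer.
Per-oxide mass from batch:
  K2O: 289.3·0.6792 = 196.5 pbw
  CaO: 503.9·0.4812 = 242.5 pbw
  BaO: 99.89·0.7726 = 77.18 pbw
  Al2O3: 1014·0.003000 + 391.5·0.9960 = 393.0 pbw
  SiO2: 1014·0.9950 + 503.9·0.5158 = 1269 pbw
LOI: 1014·0.002000 + 391.5·0.004000 + 289.3·0.3208 + 99.89·0.2274 + 503.9·0.003000 = 120.6 pbw
Net of LOI, the glass mass = 2299 − 120.6 = 2178 pbw (= the summed oxide contributions)
oxide / glass × 100 gives the wt %

Glass mass = 2178 pbw (batch 2299 − LOI 120.6).
Composition: K2O 9.022%, CaO 11.13%, BaO 3.543%, Al2O3 18.04%, SiO2 58.26%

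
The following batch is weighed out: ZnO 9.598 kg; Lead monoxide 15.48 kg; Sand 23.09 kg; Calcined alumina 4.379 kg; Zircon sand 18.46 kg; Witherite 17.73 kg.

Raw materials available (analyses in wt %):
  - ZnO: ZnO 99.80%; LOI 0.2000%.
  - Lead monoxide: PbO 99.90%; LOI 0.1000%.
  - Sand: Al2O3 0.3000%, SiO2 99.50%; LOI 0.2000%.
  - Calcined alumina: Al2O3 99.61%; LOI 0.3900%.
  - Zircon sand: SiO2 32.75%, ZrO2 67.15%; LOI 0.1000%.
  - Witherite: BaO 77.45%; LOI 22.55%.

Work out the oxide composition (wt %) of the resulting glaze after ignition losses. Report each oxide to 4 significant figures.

Glass mass = 84.62 kg (batch 88.74 − LOI 4.115).
Composition: Al2O3 5.236%, PbO 18.27%, BaO 16.23%, SiO2 34.29%, ZrO2 14.65%, ZnO 11.32%

Working values are displayed, rounded to 4 significant digits, across the worked steps; the whole derivation carries exact precision at every stage. A single rounding yields every reported number. Derived quantities, which include the totals, LOI, yield, net glass mass, six oxide percentages, are computed in full float precision, exactly as printed in the problem or the answer, from the batch weights per 84.62 kg of glass.
What the batch supplies per oxide:
  Al2O3: 23.09·0.003000 + 4.379·0.9961 = 4.431 kg
  PbO: 15.48·0.9990 = 15.46 kg
  BaO: 17.73·0.7745 = 13.73 kg
  SiO2: 23.09·0.9950 + 18.46·0.3275 = 29.02 kg
  ZrO2: 18.46·0.6715 = 12.40 kg
  ZnO: 9.598·0.9980 = 9.579 kg
LOI: 9.598·0.002000 + 15.48·0.001000 + 23.09·0.002000 + 4.379·0.003900 + 18.46·0.001000 + 17.73·0.2255 = 4.115 kg
batch − LOI leaves glass = 88.74 − 4.115 = 84.62 kg (consistent with Σ oxide mass)
percent by weight: oxide/glass ×100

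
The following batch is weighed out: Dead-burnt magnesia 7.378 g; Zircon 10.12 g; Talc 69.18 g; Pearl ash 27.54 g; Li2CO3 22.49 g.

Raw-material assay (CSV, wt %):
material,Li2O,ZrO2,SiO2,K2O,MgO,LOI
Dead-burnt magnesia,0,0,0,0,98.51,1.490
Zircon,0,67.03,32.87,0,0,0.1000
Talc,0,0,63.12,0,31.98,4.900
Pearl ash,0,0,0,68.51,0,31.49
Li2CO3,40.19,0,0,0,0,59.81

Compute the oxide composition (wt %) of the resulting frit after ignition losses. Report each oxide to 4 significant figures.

All arithmetic keeps full float precision at each step; intermediates appear with 4-significant-figure rounding in the working; a single rounding completes each reported value; all derived quantities are computed in full float precision (ignition loss, glass mass, the yield, the five compositions, the totals) from the weighed amounts on 111.1 g of glass, as written in the problem or the answer.
Oxide-by-oxide delivered mass:
  Li2O: 22.49·0.4019 = 9.039 g
  ZrO2: 10.12·0.6703 = 6.783 g
  SiO2: 10.12·0.3287 + 69.18·0.6312 = 46.99 g
  K2O: 27.54·0.6851 = 18.87 g
  MgO: 7.378·0.9851 + 69.18·0.3198 = 29.39 g
LOI: 7.378·0.01490 + 10.12·0.001000 + 69.18·0.04900 + 27.54·0.3149 + 22.49·0.5981 = 25.63 g
Resulting glass, batch − LOI: 136.7 − 25.63 = 111.1 g (equal to the oxide-mass sum)
wt % = 100 × oxide mass / glass mass

Glass mass = 111.1 g (batch 136.7 − LOI 25.63).
Composition: Li2O 8.138%, ZrO2 6.107%, SiO2 42.31%, K2O 16.99%, MgO 26.46%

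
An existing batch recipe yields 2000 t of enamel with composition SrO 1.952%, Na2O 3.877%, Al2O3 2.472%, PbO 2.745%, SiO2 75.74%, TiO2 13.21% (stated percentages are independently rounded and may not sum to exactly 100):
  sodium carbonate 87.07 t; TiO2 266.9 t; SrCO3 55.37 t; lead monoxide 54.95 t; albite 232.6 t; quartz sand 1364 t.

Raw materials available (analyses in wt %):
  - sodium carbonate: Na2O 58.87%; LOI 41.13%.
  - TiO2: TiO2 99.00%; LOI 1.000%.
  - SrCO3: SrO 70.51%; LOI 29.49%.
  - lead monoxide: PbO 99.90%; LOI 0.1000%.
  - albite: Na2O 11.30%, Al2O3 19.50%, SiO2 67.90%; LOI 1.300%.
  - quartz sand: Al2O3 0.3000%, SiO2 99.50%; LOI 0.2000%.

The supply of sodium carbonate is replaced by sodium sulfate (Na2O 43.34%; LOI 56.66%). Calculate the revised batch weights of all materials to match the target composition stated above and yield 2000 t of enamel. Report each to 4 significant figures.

Revised batch per 2000 t enamel:
  sodium sulfate: 118.3 t
  TiO2: 266.9 t
  SrCO3: 55.37 t
  lead monoxide: 54.95 t
  albite: 232.6 t
  quartz sand: 1364 t
Total batch = 2092 t; LOI loss = 91.83 t

Every computation holds full precision at all times — values along the way appear, rounded to four significant digits, on the page — each reported number takes just one rounding — all derived quantities are re-derived from the batch weights at 2000 t of glass at exact precision (six oxide percentages, totals, ignition loss, the yield, glass mass) as they appear in the problem or the answer.
Target oxide masses per 2000 t enamel:
  SrO: 1.952% × 2000 = 39.04 t
  Na2O: 3.877% × 2000 = 77.54 t
  Al2O3: 2.472% × 2000 = 49.44 t
  PbO: 2.745% × 2000 = 54.90 t
  SiO2: 75.74% × 2000 = 1515 t
  TiO2: 13.21% × 2000 = 264.2 t
Verifying the oxide balance applying the batch weights above, for the quoted basis mass (target by target, the sums agree exact up to rounding of places):
  SrO: 55.37·0.7051 = 39.04 t (target 39.04 t)
  Na2O: 118.3·0.4334 + 232.6·0.1130 = 77.56 t (target 77.54 t)
  Al2O3: 232.6·0.1950 + 1364·0.003000 = 49.45 t (target 49.44 t)
  PbO: 54.95·0.9990 = 54.90 t (target 54.90 t)
  SiO2: 232.6·0.6790 + 1364·0.9950 = 1515 t (target 1515 t)
  TiO2: 266.9·0.9900 = 264.2 t (target 264.2 t)
Glass-mass sanity pass: total batch − LOI = 2000 t (the targets, summed, come to 2000 t; basis as stated: 2000 t — any gap is answer rounding).
Batch total: Σ batch = 2092 t; LOI removed, Σ of batch·LOI: 91.83 t; glass ÷ batch gives a yield of 95.61%.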